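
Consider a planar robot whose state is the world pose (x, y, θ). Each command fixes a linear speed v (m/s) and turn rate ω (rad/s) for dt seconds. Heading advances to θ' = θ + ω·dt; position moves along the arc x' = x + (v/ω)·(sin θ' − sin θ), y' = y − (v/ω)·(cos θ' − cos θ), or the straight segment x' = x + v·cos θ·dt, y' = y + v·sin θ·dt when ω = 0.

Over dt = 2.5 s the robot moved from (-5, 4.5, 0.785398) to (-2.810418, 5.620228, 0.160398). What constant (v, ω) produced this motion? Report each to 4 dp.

v = 1.0000, ω = -0.2500

Δθ = 0.160398 − 0.785398 = -0.625000
ω = Δθ/dt = -0.625000/2.5 = -0.2500
R = Δx/(sin θ' − sin θ) = -4.0000
v = R·ω = -4.0000·-0.2500 = 1.0000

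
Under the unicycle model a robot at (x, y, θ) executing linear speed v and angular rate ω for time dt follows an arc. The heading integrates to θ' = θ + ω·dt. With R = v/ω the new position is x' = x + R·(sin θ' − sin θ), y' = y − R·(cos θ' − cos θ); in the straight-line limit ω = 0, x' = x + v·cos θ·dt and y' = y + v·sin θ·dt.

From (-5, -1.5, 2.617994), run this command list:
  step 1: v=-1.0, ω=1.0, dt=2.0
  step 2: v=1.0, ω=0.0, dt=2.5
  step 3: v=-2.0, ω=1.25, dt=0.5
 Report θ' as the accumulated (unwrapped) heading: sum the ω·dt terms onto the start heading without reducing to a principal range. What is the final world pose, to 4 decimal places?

step 1: θ'=4.6180 (R=-1.0000) → pose (-3.5045, -0.7282, 4.6180)
step 2: θ'=4.6180 (straight) → pose (-3.7401, -3.2171, 4.6180)
step 3: θ'=5.2430 (R=-1.6000) → pose (-3.9530, -2.2566, 5.2430)

(-3.9530, -2.2566, 5.2430)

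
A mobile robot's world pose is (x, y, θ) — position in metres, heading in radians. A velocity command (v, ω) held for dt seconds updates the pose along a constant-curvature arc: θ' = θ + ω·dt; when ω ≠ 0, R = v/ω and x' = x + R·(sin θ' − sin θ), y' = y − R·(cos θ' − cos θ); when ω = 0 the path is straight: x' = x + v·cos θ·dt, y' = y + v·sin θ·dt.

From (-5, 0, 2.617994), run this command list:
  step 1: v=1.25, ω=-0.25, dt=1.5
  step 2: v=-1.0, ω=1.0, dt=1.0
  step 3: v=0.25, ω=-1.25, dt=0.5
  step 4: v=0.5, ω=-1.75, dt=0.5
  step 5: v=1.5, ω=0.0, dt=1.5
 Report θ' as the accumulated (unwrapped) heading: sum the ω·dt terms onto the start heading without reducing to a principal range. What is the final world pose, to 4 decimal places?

step 1: θ'=2.2430 (R=-5.0000) → pose (-6.4123, 1.2166, 2.2430)
step 2: θ'=3.2430 (R=-1.0000) → pose (-5.5286, 0.8444, 3.2430)
step 3: θ'=2.6180 (R=-0.2000) → pose (-5.6488, 0.8702, 2.6180)
step 4: θ'=1.7430 (R=-0.2857) → pose (-5.7875, 1.0687, 1.7430)
step 5: θ'=1.7430 (straight) → pose (-6.1730, 3.2854, 1.7430)

(-6.1730, 3.2854, 1.7430)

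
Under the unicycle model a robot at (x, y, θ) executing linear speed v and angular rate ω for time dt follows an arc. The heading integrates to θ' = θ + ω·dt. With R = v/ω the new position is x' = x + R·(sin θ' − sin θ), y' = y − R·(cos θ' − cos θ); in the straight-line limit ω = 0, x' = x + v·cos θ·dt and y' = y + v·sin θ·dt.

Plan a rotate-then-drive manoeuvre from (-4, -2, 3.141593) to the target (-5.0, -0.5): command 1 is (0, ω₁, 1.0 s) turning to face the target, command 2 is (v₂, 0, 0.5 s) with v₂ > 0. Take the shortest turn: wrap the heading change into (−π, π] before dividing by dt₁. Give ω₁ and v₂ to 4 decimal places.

heading to target = atan2(-0.5−-2, -5−-4) = 2.1588
Δθ = wrap(2.1588 − 3.1416) = -0.9828; ω₁ = Δθ/dt₁ = -0.9828
distance = √((-5−-4)² + (-0.5−-2)²) = 1.8028; v₂ = distance/dt₂ = 3.6056

ω₁ = -0.9828, v₂ = 3.6056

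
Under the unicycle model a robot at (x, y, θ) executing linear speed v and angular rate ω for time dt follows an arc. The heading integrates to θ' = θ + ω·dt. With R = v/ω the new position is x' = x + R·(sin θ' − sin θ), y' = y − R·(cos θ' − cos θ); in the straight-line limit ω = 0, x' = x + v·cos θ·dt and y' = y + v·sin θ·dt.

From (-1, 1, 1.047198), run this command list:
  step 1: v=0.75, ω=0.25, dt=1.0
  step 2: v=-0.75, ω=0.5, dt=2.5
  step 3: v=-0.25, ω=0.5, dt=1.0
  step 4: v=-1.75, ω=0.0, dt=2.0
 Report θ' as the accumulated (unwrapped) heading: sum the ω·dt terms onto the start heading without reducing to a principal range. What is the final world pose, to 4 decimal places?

step 1: θ'=1.2972 (R=3.0000) → pose (-0.7097, 1.6894, 1.2972)
step 2: θ'=2.5472 (R=-1.5000) → pose (-0.1055, 0.0414, 2.5472)
step 3: θ'=3.0472 (R=-0.5000) → pose (0.1274, -0.0422, 3.0472)
step 4: θ'=3.0472 (straight) → pose (3.6118, -0.3720, 3.0472)

(3.6118, -0.3720, 3.0472)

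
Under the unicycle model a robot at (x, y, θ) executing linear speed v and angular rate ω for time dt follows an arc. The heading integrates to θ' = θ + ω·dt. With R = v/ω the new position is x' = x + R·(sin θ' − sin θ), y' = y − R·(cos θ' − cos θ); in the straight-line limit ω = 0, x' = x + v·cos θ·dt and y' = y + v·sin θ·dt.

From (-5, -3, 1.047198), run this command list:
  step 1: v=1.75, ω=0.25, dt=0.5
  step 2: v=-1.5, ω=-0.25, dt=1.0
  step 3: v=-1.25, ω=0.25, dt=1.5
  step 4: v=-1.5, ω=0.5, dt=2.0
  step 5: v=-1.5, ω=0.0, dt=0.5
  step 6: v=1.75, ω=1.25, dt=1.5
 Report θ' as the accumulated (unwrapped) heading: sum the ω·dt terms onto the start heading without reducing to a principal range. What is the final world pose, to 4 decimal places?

step 1: θ'=1.1722 (R=7.0000) → pose (-4.6109, -2.2169, 1.1722)
step 2: θ'=0.9222 (R=6.0000) → pose (-5.3590, -3.5125, 0.9222)
step 3: θ'=1.2972 (R=-5.0000) → pose (-6.1884, -5.1819, 1.2972)
step 4: θ'=2.2972 (R=-3.0000) → pose (-5.5426, -7.9851, 2.2972)
step 5: θ'=2.2972 (straight) → pose (-5.0445, -8.5457, 2.2972)
step 6: θ'=4.1722 (R=1.4000) → pose (-7.2918, -8.7556, 4.1722)

(-7.2918, -8.7556, 4.1722)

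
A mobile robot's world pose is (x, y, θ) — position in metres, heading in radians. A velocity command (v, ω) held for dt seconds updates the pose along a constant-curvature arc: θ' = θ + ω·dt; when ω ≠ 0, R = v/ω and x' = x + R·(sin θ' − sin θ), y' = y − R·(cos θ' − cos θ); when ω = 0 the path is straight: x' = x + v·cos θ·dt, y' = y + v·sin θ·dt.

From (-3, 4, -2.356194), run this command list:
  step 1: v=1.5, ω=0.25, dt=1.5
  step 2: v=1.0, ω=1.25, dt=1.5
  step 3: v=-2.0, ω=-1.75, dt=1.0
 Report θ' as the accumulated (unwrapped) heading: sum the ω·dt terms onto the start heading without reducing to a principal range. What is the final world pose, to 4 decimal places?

step 1: θ'=-1.9812 (R=6.0000) → pose (-4.2591, 2.1512, -1.9812)
step 2: θ'=-0.1062 (R=0.8000) → pose (-3.6104, 1.0365, -0.1062)
step 3: θ'=-1.8562 (R=1.1429) → pose (-4.5858, 2.4947, -1.8562)

(-4.5858, 2.4947, -1.8562)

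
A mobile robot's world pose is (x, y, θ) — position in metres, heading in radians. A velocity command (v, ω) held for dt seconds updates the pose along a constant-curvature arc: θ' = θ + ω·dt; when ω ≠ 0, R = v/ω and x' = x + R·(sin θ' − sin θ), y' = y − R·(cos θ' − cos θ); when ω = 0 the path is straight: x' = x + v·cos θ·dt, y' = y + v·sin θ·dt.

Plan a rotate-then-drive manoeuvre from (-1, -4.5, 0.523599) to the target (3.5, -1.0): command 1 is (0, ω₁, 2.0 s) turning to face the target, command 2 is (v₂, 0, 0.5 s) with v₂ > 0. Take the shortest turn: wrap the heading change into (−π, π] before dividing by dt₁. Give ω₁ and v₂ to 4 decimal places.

heading to target = atan2(-1−-4.5, 3.5−-1) = 0.6610
Δθ = wrap(0.6610 − 0.5236) = 0.1374; ω₁ = Δθ/dt₁ = 0.0687
distance = √((3.5−-1)² + (-1−-4.5)²) = 5.7009; v₂ = distance/dt₂ = 11.4018

ω₁ = 0.0687, v₂ = 11.4018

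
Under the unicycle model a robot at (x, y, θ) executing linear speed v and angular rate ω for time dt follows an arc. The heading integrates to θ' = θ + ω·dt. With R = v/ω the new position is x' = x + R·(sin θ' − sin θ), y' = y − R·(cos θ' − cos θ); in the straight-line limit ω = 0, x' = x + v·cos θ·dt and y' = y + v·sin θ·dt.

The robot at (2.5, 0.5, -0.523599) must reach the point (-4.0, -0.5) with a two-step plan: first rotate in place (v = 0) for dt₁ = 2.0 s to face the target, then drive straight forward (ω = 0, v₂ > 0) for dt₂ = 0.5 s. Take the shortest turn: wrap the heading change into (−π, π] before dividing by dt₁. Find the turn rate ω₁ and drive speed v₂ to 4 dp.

heading to target = atan2(-0.5−0.5, -4−2.5) = -2.9889
Δθ = wrap(-2.9889 − -0.5236) = -2.4653; ω₁ = Δθ/dt₁ = -1.2327
distance = √((-4−2.5)² + (-0.5−0.5)²) = 6.5765; v₂ = distance/dt₂ = 13.1529

ω₁ = -1.2327, v₂ = 13.1529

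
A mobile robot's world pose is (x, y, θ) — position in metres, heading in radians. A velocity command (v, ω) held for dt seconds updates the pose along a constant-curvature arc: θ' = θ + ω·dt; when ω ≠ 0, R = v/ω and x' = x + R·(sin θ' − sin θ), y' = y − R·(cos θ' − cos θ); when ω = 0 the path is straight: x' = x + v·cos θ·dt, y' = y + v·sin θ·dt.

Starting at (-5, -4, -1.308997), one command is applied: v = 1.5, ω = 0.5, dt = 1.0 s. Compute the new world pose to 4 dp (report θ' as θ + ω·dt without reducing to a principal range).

(-4.2730, -5.2942, -0.8090)

θ' = -1.3090 + 0.5·1.0 = -0.8090
R = v/ω = 1.5/0.5 = 3.0000
x' = -5 + 3.0000·(sin -0.8090 − sin -1.3090) = -4.2730
y' = -4 − 3.0000·(cos -0.8090 − cos -1.3090) = -5.2942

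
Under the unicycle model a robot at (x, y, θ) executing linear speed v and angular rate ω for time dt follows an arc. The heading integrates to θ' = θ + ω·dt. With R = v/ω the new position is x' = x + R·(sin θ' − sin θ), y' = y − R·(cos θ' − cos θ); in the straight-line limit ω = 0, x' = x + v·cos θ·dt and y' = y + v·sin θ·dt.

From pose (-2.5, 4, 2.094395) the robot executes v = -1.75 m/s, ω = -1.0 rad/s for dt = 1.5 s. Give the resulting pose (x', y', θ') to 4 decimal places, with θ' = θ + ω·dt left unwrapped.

θ' = 2.0944 + -1.0·1.5 = 0.5944
R = v/ω = -1.75/-1.0 = 1.7500
x' = -2.5 + 1.7500·(sin 0.5944 − sin 2.0944) = -3.0355
y' = 4 − 1.7500·(cos 0.5944 − cos 2.0944) = 1.6751

(-3.0355, 1.6751, 0.5944)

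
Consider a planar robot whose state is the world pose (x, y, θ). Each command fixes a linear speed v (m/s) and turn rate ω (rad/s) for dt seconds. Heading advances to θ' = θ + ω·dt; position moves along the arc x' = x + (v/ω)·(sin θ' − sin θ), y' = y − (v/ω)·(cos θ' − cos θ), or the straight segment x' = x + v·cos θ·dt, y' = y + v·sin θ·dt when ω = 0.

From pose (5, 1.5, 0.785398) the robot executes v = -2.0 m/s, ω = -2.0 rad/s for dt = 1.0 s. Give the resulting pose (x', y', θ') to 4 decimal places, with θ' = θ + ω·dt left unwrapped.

(3.3557, 1.8584, -1.2146)

θ' = 0.7854 + -2.0·1.0 = -1.2146
R = v/ω = -2.0/-2.0 = 1.0000
x' = 5 + 1.0000·(sin -1.2146 − sin 0.7854) = 3.3557
y' = 1.5 − 1.0000·(cos -1.2146 − cos 0.7854) = 1.8584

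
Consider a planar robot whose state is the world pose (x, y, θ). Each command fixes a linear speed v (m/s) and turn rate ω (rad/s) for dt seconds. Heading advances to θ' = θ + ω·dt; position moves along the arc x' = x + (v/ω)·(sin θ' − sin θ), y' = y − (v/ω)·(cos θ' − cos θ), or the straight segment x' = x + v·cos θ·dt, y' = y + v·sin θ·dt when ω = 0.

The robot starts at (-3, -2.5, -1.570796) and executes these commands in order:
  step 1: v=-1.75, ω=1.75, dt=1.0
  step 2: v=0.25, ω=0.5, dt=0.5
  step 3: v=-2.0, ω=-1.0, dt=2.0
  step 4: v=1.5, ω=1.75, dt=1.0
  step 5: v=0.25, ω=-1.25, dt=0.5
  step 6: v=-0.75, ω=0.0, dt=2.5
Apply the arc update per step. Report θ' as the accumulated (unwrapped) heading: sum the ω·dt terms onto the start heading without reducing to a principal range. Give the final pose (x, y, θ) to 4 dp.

step 1: θ'=0.1792 (R=-1.0000) → pose (-4.1782, -1.5160, 0.1792)
step 2: θ'=0.4292 (R=0.5000) → pose (-4.0593, -1.4787, 0.4292)
step 3: θ'=-1.5708 (R=2.0000) → pose (-6.8916, 0.3399, -1.5708)
step 4: θ'=0.1792 (R=0.8571) → pose (-5.8817, -0.5035, 0.1792)
step 5: θ'=-0.4458 (R=-0.2000) → pose (-5.7598, -0.5198, -0.4458)
step 6: θ'=-0.4458 (straight) → pose (-7.4515, 0.2886, -0.4458)

(-7.4515, 0.2886, -0.4458)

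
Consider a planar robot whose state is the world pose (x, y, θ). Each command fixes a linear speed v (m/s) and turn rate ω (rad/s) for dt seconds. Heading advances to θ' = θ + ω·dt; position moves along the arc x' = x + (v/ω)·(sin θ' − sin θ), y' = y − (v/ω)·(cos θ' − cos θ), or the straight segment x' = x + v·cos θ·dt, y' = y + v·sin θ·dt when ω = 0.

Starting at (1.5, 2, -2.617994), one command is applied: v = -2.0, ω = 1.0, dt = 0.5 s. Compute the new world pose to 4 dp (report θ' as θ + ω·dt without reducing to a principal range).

θ' = -2.6180 + 1.0·0.5 = -2.1180
R = v/ω = -2.0/1.0 = -2.0000
x' = 1.5 + -2.0000·(sin -2.1180 − sin -2.6180) = 2.2080
y' = 2 − -2.0000·(cos -2.1180 − cos -2.6180) = 2.6915

(2.2080, 2.6915, -2.1180)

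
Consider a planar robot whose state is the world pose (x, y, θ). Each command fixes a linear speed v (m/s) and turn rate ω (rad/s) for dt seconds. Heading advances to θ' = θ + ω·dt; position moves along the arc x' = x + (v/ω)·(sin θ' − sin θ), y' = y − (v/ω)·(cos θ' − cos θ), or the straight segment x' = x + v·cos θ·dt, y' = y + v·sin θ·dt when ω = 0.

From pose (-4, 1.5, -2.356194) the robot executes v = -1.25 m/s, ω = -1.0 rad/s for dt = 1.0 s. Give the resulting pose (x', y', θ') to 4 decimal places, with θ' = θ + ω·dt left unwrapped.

θ' = -2.3562 + -1.0·1.0 = -3.3562
R = v/ω = -1.25/-1.0 = 1.2500
x' = -4 + 1.2500·(sin -3.3562 − sin -2.3562) = -2.8499
y' = 1.5 − 1.2500·(cos -3.3562 − cos -2.3562) = 1.8374

(-2.8499, 1.8374, -3.3562)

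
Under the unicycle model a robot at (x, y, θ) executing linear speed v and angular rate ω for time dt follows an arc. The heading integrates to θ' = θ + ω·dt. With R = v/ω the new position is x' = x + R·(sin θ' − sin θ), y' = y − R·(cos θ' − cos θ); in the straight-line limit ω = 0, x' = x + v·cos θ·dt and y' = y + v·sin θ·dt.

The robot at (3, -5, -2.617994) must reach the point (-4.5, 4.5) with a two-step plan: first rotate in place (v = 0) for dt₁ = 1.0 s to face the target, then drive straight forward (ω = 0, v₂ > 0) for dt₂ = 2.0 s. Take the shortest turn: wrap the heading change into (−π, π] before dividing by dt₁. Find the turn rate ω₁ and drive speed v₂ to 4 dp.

heading to target = atan2(4.5−-5, -4.5−3) = 2.2391
Δθ = wrap(2.2391 − -2.6180) = -1.4261; ω₁ = Δθ/dt₁ = -1.4261
distance = √((-4.5−3)² + (4.5−-5)²) = 12.1037; v₂ = distance/dt₂ = 6.0519

ω₁ = -1.4261, v₂ = 6.0519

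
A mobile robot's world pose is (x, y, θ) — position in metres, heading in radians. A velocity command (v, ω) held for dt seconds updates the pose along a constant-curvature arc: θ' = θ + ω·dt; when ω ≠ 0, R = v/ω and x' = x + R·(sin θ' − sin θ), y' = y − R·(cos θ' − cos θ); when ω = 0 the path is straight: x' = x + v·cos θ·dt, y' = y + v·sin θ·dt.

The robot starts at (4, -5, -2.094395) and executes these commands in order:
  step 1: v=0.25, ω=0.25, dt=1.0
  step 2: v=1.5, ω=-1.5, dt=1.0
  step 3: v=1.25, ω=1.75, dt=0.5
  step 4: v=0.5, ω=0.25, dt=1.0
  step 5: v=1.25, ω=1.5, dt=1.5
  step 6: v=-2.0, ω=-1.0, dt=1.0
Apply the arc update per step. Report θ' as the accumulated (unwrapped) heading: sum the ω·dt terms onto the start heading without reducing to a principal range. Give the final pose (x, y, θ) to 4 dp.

(0.7812, -6.9055, -0.9694)

step 1: θ'=-1.8444 (R=1.0000) → pose (3.9032, -5.2298, -1.8444)
step 2: θ'=-3.3444 (R=-1.0000) → pose (2.7390, -5.9391, -3.3444)
step 3: θ'=-2.4694 (R=0.7143) → pose (2.1503, -6.0799, -2.4694)
step 4: θ'=-2.2194 (R=2.0000) → pose (1.8019, -6.4366, -2.2194)
step 5: θ'=0.0306 (R=0.8333) → pose (2.4915, -7.7730, 0.0306)
step 6: θ'=-0.9694 (R=2.0000) → pose (0.7812, -6.9055, -0.9694)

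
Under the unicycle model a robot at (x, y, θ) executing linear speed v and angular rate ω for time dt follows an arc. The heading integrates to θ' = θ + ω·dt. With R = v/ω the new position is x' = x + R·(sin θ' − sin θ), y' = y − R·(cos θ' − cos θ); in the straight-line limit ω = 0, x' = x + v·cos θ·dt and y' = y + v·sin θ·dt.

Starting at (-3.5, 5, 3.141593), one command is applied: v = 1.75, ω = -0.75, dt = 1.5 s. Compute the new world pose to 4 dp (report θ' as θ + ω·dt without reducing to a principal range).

(-5.6053, 6.3273, 2.0166)

θ' = 3.1416 + -0.75·1.5 = 2.0166
R = v/ω = 1.75/-0.75 = -2.3333
x' = -3.5 + -2.3333·(sin 2.0166 − sin 3.1416) = -5.6053
y' = 5 − -2.3333·(cos 2.0166 − cos 3.1416) = 6.3273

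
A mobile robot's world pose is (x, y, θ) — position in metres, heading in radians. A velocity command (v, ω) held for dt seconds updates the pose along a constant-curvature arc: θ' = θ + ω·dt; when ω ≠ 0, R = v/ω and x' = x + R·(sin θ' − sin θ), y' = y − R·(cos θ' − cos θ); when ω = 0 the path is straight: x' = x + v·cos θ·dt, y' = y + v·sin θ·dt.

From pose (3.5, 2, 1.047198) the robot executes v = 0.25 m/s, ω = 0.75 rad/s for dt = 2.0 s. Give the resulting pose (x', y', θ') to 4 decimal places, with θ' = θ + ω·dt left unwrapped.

θ' = 1.0472 + 0.75·2.0 = 2.5472
R = v/ω = 0.25/0.75 = 0.3333
x' = 3.5 + 0.3333·(sin 2.5472 − sin 1.0472) = 3.3980
y' = 2 − 0.3333·(cos 2.5472 − cos 1.0472) = 2.4428

(3.3980, 2.4428, 2.5472)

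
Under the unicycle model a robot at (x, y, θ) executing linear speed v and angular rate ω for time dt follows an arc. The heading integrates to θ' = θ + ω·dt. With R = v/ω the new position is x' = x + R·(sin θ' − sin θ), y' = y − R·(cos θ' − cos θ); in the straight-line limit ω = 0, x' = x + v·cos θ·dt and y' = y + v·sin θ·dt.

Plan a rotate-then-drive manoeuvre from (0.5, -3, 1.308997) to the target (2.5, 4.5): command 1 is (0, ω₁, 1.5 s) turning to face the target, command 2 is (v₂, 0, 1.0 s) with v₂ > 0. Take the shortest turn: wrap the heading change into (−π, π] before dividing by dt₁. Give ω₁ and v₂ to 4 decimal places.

ω₁ = 0.0008, v₂ = 7.7621

heading to target = atan2(4.5−-3, 2.5−0.5) = 1.3102
Δθ = wrap(1.3102 − 1.3090) = 0.0012; ω₁ = Δθ/dt₁ = 0.0008
distance = √((2.5−0.5)² + (4.5−-3)²) = 7.7621; v₂ = distance/dt₂ = 7.7621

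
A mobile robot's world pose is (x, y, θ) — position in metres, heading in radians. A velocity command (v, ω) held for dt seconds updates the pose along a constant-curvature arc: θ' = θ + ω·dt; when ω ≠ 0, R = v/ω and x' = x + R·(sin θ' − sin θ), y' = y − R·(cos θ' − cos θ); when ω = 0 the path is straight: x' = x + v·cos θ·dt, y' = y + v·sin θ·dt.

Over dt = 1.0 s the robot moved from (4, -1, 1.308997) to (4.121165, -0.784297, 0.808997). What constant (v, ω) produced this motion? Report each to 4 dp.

Δθ = 0.808997 − 1.308997 = -0.500000
ω = Δθ/dt = -0.500000/1.0 = -0.5000
R = −Δy/(cos θ' − cos θ) = -0.5000
v = R·ω = -0.5000·-0.5000 = 0.2500

v = 0.2500, ω = -0.5000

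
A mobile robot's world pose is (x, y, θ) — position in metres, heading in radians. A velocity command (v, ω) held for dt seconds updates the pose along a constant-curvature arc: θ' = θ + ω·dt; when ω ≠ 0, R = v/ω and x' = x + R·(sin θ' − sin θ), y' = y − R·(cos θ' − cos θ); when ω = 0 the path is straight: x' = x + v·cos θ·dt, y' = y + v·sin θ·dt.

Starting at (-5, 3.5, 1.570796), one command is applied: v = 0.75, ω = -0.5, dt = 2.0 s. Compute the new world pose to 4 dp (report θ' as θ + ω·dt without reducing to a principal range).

θ' = 1.5708 + -0.5·2.0 = 0.5708
R = v/ω = 0.75/-0.5 = -1.5000
x' = -5 + -1.5000·(sin 0.5708 − sin 1.5708) = -4.3105
y' = 3.5 − -1.5000·(cos 0.5708 − cos 1.5708) = 4.7622

(-4.3105, 4.7622, 0.5708)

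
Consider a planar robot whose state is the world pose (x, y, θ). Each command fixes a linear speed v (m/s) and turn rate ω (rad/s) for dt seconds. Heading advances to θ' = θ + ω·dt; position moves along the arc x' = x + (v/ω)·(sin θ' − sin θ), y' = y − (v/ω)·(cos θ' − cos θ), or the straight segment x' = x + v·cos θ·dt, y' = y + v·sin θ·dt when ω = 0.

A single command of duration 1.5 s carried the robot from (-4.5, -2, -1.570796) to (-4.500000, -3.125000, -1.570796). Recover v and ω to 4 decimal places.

v = 0.7500, ω = 0.0000

Δθ = -1.570796 − -1.570796 = 0.000000
ω = Δθ/dt = 0.000000/1.5 = 0.0000
ω = 0 → v = (Δx·cos θ + Δy·sin θ)/dt = 0.7500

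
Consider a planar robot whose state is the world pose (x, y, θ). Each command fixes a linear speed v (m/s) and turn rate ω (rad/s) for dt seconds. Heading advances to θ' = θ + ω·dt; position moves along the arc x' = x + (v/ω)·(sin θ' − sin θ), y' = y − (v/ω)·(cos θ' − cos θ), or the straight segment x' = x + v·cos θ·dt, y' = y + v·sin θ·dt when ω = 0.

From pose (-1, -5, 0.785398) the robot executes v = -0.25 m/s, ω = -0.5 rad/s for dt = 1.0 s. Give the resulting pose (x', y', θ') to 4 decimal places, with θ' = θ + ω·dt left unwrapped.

(-1.2128, -5.1262, 0.2854)

θ' = 0.7854 + -0.5·1.0 = 0.2854
R = v/ω = -0.25/-0.5 = 0.5000
x' = -1 + 0.5000·(sin 0.2854 − sin 0.7854) = -1.2128
y' = -5 − 0.5000·(cos 0.2854 − cos 0.7854) = -5.1262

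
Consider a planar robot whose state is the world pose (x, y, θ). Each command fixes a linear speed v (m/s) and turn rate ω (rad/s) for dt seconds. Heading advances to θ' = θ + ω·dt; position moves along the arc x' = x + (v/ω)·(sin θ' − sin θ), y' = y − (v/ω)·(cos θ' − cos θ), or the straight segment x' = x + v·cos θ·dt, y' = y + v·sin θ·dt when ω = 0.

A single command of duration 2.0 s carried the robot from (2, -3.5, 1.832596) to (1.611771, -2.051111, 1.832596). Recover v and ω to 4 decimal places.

v = 0.7500, ω = 0.0000

Δθ = 1.832596 − 1.832596 = 0.000000
ω = Δθ/dt = 0.000000/2.0 = 0.0000
ω = 0 → v = (Δx·cos θ + Δy·sin θ)/dt = 0.7500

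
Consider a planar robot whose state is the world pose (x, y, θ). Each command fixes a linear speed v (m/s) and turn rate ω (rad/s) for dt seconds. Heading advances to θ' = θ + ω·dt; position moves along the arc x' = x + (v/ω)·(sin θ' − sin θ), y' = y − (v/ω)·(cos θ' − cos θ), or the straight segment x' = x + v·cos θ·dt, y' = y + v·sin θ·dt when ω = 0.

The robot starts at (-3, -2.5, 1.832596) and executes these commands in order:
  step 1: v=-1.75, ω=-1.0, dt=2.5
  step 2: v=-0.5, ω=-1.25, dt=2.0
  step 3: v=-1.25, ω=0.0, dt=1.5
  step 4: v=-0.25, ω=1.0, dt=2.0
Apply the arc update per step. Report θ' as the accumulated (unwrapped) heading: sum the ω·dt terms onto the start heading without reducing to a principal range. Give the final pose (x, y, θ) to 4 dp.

(-3.4049, -3.3137, -1.1674)

step 1: θ'=-0.6674 (R=1.7500) → pose (-5.7735, -4.3274, -0.6674)
step 2: θ'=-3.1674 (R=0.4000) → pose (-5.5156, -3.6134, -3.1674)
step 3: θ'=-3.1674 (straight) → pose (-3.6413, -3.6618, -3.1674)
step 4: θ'=-1.1674 (R=-0.2500) → pose (-3.4049, -3.3137, -1.1674)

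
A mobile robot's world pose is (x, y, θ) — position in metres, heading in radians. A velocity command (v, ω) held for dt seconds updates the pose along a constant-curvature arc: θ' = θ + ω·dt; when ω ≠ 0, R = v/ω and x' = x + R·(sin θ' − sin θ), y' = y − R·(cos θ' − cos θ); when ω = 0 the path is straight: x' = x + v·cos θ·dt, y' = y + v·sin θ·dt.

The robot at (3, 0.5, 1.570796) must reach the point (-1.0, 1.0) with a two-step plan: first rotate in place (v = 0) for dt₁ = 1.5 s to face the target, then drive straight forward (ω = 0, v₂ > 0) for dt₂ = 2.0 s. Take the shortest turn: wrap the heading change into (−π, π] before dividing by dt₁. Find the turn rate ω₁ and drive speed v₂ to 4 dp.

ω₁ = 0.9643, v₂ = 2.0156

heading to target = atan2(1−0.5, -1−3) = 3.0172
Δθ = wrap(3.0172 − 1.5708) = 1.4464; ω₁ = Δθ/dt₁ = 0.9643
distance = √((-1−3)² + (1−0.5)²) = 4.0311; v₂ = distance/dt₂ = 2.0156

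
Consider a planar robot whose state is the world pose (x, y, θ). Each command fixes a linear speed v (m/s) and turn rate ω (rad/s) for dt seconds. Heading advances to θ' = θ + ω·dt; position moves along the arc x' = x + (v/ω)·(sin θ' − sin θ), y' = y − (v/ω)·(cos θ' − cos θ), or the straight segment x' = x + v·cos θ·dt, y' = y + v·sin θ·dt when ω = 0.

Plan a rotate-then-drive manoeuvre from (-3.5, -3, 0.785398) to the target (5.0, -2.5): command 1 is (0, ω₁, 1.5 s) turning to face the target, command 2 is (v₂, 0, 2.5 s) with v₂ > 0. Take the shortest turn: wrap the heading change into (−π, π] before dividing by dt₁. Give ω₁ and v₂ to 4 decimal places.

ω₁ = -0.4844, v₂ = 3.4059

heading to target = atan2(-2.5−-3, 5−-3.5) = 0.0588
Δθ = wrap(0.0588 − 0.7854) = -0.7266; ω₁ = Δθ/dt₁ = -0.4844
distance = √((5−-3.5)² + (-2.5−-3)²) = 8.5147; v₂ = distance/dt₂ = 3.4059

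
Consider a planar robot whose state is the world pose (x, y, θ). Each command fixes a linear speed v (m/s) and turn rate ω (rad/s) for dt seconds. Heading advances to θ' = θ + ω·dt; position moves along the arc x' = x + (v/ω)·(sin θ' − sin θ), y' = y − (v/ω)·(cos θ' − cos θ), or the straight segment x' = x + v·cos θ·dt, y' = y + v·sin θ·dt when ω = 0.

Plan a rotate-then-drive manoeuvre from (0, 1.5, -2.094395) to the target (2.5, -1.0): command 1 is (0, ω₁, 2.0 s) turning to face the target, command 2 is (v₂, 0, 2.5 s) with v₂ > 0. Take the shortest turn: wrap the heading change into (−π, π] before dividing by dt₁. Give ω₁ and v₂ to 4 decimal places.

heading to target = atan2(-1−1.5, 2.5−0) = -0.7854
Δθ = wrap(-0.7854 − -2.0944) = 1.3090; ω₁ = Δθ/dt₁ = 0.6545
distance = √((2.5−0)² + (-1−1.5)²) = 3.5355; v₂ = distance/dt₂ = 1.4142

ω₁ = 0.6545, v₂ = 1.4142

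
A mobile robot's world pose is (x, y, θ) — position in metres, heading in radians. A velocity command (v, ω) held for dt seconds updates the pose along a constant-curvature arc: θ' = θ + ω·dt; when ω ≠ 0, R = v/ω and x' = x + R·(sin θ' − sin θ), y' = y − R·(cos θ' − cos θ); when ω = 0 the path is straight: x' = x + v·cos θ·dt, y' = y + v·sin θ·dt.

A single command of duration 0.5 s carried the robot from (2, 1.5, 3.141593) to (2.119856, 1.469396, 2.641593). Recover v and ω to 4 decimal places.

v = -0.2500, ω = -1.0000

Δθ = 2.641593 − 3.141593 = -0.500000
ω = Δθ/dt = -0.500000/0.5 = -1.0000
R = Δx/(sin θ' − sin θ) = 0.2500
v = R·ω = 0.2500·-1.0000 = -0.2500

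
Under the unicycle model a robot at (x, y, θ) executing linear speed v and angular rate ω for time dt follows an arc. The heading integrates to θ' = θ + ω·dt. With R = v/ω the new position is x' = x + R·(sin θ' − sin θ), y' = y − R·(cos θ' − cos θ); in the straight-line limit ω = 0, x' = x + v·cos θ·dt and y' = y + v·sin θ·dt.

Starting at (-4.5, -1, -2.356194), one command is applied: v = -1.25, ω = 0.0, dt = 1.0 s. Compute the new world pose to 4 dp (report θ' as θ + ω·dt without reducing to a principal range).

θ' = -2.3562 + 0.0·1.0 = -2.3562
ω = 0 → straight: x' = -4.5 + -1.25·cos(-2.3562)·1.0 = -3.6161
y' = -1 + -1.25·sin(-2.3562)·1.0 = -0.1161

(-3.6161, -0.1161, -2.3562)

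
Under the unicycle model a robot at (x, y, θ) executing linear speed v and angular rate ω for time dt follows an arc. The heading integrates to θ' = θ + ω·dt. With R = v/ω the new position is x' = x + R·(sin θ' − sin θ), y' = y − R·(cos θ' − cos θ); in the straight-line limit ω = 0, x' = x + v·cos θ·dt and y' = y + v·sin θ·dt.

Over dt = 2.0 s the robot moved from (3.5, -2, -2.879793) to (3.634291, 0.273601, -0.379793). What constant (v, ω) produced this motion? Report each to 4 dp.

Δθ = -0.379793 − -2.879793 = 2.500000
ω = Δθ/dt = 2.500000/2.0 = 1.2500
R = −Δy/(cos θ' − cos θ) = -1.2000
v = R·ω = -1.2000·1.2500 = -1.5000

v = -1.5000, ω = 1.2500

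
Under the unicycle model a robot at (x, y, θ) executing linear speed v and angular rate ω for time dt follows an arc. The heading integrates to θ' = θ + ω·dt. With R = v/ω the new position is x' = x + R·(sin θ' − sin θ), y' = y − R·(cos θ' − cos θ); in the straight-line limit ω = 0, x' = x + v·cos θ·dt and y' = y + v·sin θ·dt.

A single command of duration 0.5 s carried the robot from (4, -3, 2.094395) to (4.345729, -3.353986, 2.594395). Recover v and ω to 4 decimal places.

Δθ = 2.594395 − 2.094395 = 0.500000
ω = Δθ/dt = 0.500000/0.5 = 1.0000
R = −Δy/(cos θ' − cos θ) = -1.0000
v = R·ω = -1.0000·1.0000 = -1.0000

v = -1.0000, ω = 1.0000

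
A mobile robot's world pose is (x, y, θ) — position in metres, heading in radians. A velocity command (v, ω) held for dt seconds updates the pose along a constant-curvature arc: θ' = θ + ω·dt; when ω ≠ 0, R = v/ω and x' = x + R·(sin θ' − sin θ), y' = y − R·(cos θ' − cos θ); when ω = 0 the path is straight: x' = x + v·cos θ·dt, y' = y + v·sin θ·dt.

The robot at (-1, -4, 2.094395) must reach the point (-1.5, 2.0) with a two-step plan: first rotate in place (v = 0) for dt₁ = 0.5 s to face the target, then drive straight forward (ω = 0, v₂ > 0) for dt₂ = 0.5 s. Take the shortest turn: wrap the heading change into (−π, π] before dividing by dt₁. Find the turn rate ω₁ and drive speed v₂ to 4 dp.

heading to target = atan2(2−-4, -1.5−-1) = 1.6539
Δθ = wrap(1.6539 − 2.0944) = -0.4405; ω₁ = Δθ/dt₁ = -0.8809
distance = √((-1.5−-1)² + (2−-4)²) = 6.0208; v₂ = distance/dt₂ = 12.0416

ω₁ = -0.8809, v₂ = 12.0416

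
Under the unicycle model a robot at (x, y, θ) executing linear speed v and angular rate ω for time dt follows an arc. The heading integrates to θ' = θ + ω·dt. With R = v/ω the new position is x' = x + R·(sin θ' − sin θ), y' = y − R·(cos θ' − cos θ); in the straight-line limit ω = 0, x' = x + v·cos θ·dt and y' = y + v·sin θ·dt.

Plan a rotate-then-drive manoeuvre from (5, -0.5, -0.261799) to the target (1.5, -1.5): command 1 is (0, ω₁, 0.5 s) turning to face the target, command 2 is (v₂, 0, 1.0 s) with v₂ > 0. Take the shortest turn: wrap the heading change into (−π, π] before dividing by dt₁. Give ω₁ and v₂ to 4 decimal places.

heading to target = atan2(-1.5−-0.5, 1.5−5) = -2.8633
Δθ = wrap(-2.8633 − -0.2618) = -2.6015; ω₁ = Δθ/dt₁ = -5.2030
distance = √((1.5−5)² + (-1.5−-0.5)²) = 3.6401; v₂ = distance/dt₂ = 3.6401

ω₁ = -5.2030, v₂ = 3.6401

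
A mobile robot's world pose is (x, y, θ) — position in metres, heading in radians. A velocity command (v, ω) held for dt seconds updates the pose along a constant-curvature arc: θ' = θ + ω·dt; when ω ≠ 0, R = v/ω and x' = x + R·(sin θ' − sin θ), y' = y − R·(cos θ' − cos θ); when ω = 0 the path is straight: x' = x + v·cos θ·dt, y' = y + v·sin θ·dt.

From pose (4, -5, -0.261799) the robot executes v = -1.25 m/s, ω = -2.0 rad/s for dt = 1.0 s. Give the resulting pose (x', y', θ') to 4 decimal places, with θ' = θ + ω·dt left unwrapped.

θ' = -0.2618 + -2.0·1.0 = -2.2618
R = v/ω = -1.25/-2.0 = 0.6250
x' = 4 + 0.6250·(sin -2.2618 − sin -0.2618) = 3.6801
y' = -5 − 0.6250·(cos -2.2618 − cos -0.2618) = -3.9980

(3.6801, -3.9980, -2.2618)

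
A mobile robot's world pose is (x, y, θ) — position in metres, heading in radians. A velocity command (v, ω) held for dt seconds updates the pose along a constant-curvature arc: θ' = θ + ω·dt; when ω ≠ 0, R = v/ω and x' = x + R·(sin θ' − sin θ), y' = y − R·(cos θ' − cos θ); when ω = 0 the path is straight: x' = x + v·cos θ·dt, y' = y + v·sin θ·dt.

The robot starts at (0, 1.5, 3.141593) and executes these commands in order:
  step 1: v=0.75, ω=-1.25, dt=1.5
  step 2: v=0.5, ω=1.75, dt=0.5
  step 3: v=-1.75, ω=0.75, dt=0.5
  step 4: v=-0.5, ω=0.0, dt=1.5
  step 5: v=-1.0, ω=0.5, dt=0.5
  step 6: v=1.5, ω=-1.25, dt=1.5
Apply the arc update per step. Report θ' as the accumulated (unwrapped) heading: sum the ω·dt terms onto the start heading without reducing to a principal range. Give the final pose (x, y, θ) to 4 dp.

(0.5453, 3.0806, 0.8916)

step 1: θ'=1.2666 (R=-0.6000) → pose (-0.5725, 2.2797, 1.2666)
step 2: θ'=2.1416 (R=0.2857) → pose (-0.6046, 2.5197, 2.1416)
step 3: θ'=2.5166 (R=-2.3333) → pose (-0.0064, 1.8881, 2.5166)
step 4: θ'=2.5166 (straight) → pose (0.6018, 1.4493, 2.5166)
step 5: θ'=2.7666 (R=-2.0000) → pose (1.0395, 1.2102, 2.7666)
step 6: θ'=0.8916 (R=-1.2000) → pose (0.5453, 3.0806, 0.8916)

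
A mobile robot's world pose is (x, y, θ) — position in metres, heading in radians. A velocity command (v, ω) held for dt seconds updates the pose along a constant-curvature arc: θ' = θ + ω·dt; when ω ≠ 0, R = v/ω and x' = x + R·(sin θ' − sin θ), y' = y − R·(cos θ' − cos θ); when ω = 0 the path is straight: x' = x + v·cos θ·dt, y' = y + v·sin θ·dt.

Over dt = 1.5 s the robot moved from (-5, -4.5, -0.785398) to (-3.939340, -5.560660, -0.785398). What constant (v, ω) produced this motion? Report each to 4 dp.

v = 1.0000, ω = 0.0000

Δθ = -0.785398 − -0.785398 = 0.000000
ω = Δθ/dt = 0.000000/1.5 = 0.0000
ω = 0 → v = (Δx·cos θ + Δy·sin θ)/dt = 1.0000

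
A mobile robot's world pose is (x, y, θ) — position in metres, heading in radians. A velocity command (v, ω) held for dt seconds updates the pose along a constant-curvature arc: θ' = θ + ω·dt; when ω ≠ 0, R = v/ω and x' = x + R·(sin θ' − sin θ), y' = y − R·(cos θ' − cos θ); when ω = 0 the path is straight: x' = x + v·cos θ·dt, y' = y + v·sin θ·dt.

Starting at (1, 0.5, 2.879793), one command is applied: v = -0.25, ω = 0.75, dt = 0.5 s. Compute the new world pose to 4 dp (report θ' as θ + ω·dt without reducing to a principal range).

(1.1239, 0.4908, 3.2548)

θ' = 2.8798 + 0.75·0.5 = 3.2548
R = v/ω = -0.25/0.75 = -0.3333
x' = 1 + -0.3333·(sin 3.2548 − sin 2.8798) = 1.1239
y' = 0.5 − -0.3333·(cos 3.2548 − cos 2.8798) = 0.4908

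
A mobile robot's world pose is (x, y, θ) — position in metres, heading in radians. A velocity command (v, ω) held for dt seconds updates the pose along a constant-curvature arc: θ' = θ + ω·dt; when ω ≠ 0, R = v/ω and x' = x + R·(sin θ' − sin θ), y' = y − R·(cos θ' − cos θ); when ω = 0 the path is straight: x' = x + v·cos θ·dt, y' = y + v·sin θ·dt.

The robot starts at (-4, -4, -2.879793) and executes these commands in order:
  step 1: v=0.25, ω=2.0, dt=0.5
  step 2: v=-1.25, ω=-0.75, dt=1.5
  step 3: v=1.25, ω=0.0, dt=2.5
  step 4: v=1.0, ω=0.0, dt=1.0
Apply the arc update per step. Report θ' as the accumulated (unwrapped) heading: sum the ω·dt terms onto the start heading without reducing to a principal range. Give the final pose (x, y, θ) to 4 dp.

(-6.8127, -3.5010, -3.0048)

step 1: θ'=-1.8798 (R=0.1250) → pose (-4.0867, -4.0827, -1.8798)
step 2: θ'=-3.0048 (R=1.6667) → pose (-2.7263, -2.9385, -3.0048)
step 3: θ'=-3.0048 (straight) → pose (-5.8221, -3.3646, -3.0048)
step 4: θ'=-3.0048 (straight) → pose (-6.8127, -3.5010, -3.0048)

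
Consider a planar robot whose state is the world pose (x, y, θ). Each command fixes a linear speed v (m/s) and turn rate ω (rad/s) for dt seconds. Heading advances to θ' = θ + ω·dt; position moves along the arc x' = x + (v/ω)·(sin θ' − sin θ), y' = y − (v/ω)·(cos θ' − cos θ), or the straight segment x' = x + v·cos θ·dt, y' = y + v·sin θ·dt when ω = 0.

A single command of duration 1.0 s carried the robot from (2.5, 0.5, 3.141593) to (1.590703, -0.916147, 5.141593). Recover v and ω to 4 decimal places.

Δθ = 5.141593 − 3.141593 = 2.000000
ω = Δθ/dt = 2.000000/1.0 = 2.0000
R = −Δy/(cos θ' − cos θ) = 1.0000
v = R·ω = 1.0000·2.0000 = 2.0000

v = 2.0000, ω = 2.0000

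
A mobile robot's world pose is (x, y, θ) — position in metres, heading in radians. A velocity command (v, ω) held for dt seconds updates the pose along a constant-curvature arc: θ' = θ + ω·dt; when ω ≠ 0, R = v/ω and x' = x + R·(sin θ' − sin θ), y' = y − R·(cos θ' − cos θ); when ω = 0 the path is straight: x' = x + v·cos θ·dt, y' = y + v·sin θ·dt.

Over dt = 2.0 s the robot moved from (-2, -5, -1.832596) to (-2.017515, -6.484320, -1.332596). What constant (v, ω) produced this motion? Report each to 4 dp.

Δθ = -1.332596 − -1.832596 = 0.500000
ω = Δθ/dt = 0.500000/2.0 = 0.2500
R = −Δy/(cos θ' − cos θ) = 3.0000
v = R·ω = 3.0000·0.2500 = 0.7500

v = 0.7500, ω = 0.2500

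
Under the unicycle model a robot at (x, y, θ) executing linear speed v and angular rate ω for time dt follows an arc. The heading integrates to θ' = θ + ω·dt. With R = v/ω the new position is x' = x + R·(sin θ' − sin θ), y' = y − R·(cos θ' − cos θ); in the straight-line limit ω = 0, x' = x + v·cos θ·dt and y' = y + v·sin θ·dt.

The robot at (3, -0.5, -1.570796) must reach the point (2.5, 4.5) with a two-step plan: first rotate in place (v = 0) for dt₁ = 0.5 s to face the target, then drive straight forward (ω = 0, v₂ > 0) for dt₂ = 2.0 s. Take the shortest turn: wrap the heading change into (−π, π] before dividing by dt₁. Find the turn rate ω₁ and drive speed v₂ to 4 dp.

heading to target = atan2(4.5−-0.5, 2.5−3) = 1.6705
Δθ = wrap(1.6705 − -1.5708) = -3.0419; ω₁ = Δθ/dt₁ = -6.0838
distance = √((2.5−3)² + (4.5−-0.5)²) = 5.0249; v₂ = distance/dt₂ = 2.5125

ω₁ = -6.0838, v₂ = 2.5125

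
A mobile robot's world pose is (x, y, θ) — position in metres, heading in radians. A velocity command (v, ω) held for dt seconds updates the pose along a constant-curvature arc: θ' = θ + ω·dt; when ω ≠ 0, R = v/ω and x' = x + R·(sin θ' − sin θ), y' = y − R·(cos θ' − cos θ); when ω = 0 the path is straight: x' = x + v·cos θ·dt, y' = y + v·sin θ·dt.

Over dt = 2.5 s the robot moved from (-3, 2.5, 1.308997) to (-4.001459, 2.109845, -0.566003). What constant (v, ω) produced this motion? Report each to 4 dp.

Δθ = -0.566003 − 1.308997 = -1.875000
ω = Δθ/dt = -1.875000/2.5 = -0.7500
R = Δx/(sin θ' − sin θ) = 0.6667
v = R·ω = 0.6667·-0.7500 = -0.5000

v = -0.5000, ω = -0.7500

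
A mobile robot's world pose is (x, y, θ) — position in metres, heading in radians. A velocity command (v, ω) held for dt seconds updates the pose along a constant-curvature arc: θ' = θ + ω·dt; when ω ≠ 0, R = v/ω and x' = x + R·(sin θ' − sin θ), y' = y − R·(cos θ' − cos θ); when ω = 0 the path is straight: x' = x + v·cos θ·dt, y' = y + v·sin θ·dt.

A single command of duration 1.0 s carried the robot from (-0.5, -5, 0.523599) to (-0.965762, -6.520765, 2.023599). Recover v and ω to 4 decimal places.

Δθ = 2.023599 − 0.523599 = 1.500000
ω = Δθ/dt = 1.500000/1.0 = 1.5000
R = −Δy/(cos θ' − cos θ) = -1.1667
v = R·ω = -1.1667·1.5000 = -1.7500

v = -1.7500, ω = 1.5000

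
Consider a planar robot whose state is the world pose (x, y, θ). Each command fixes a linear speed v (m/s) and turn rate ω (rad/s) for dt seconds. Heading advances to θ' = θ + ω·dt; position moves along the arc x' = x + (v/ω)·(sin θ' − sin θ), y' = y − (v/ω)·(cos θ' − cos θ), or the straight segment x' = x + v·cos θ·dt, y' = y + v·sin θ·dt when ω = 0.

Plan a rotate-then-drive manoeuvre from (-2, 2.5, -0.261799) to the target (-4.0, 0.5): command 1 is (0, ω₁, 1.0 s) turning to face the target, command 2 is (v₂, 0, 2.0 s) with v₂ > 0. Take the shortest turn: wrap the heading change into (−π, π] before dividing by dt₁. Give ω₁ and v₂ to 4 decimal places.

heading to target = atan2(0.5−2.5, -4−-2) = -2.3562
Δθ = wrap(-2.3562 − -0.2618) = -2.0944; ω₁ = Δθ/dt₁ = -2.0944
distance = √((-4−-2)² + (0.5−2.5)²) = 2.8284; v₂ = distance/dt₂ = 1.4142

ω₁ = -2.0944, v₂ = 1.4142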